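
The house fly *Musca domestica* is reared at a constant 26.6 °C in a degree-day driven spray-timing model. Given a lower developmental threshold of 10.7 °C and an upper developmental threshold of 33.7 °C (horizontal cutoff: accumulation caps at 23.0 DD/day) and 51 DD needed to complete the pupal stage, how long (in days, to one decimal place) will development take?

Daily accumulation = 26.6 − 10.7 = 15.9 DD/day.
Duration = 51 / 15.9 = 3.208 ≈ 3.2 days.

3.2 days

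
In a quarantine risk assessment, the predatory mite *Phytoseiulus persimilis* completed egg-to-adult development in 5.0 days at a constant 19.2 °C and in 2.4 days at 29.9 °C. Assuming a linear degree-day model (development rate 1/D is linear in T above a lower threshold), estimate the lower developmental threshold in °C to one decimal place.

9.3 °C

Under the model K = D·(T − T_b), so D₁·(T₁ − T_b) = D₂·(T₂ − T_b).
5.0·(19.2 − T_b) = 2.4·(29.9 − T_b)
T_b = (5.0·19.2 − 2.4·29.9) / (5.0 − 2.4) = 24.24 / 2.6 = 9.323 °C ≈ 9.3 °C.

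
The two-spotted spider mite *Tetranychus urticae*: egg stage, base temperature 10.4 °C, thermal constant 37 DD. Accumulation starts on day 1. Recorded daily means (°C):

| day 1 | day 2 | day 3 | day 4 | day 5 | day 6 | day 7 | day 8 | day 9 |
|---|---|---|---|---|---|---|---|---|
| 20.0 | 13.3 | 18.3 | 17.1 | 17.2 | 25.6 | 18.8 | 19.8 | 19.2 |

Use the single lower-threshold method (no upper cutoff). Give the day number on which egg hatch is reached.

day 6

Daily DD above 10.4 °C: 9.6, 2.9, 7.9, 6.7, 6.8, 15.2, 8.4, 9.4, 8.8.
Cumulative: 9.6, 12.5, 20.4, 27.1, 33.9, 49.1, 57.5, 66.9, 75.7.
The total first reaches 37 DD on day 6.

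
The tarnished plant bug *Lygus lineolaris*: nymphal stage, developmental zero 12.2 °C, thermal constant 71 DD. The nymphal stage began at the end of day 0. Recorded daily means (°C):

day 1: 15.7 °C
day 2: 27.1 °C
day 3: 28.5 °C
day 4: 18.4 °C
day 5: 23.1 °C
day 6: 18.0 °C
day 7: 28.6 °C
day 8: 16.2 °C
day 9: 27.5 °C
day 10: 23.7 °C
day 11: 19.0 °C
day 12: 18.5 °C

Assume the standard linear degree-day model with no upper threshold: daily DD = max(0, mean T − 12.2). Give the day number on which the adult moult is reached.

day 7

Daily DD above 12.2 °C: 3.5, 14.9, 16.3, 6.2, 10.9, 5.8, 16.4, 4.0, 15.3, 11.5, 6.8, 6.3.
Cumulative: 3.5, 18.4, 34.7, 40.9, 51.8, 57.6, 74.0, 78.0, 93.3, 104.8, 111.6, 117.9.
The total first reaches 71 DD on day 7.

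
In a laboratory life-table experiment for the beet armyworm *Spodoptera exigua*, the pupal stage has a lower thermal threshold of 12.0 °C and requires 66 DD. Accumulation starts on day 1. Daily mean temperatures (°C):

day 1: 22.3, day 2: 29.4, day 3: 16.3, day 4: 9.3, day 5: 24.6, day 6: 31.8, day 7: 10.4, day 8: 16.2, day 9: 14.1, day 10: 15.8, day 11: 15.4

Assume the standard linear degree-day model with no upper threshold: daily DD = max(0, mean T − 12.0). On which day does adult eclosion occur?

day 8

Daily DD above 12.0 °C: 10.3, 17.4, 4.3, 0.0, 12.6, 19.8, 0.0, 4.2, 2.1, 3.8, 3.4.
Cumulative: 10.3, 27.7, 32.0, 32.0, 44.6, 64.4, 64.4, 68.6, 70.7, 74.5, 77.9.
The total first reaches 66 DD on day 8.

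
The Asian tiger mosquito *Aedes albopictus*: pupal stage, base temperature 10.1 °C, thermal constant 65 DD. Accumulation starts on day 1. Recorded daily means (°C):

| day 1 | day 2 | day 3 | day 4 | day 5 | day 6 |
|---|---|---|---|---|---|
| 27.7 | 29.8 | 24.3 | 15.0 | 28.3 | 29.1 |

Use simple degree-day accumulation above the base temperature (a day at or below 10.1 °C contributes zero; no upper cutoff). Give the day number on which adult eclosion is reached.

Daily DD above 10.1 °C: 17.6, 19.7, 14.2, 4.9, 18.2, 19.0.
Cumulative: 17.6, 37.3, 51.5, 56.4, 74.6, 93.6.
The total first reaches 65 DD on day 5.

day 5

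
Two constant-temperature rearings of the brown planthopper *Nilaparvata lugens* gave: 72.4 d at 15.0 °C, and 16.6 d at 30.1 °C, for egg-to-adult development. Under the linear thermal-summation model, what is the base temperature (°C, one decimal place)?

Equal thermal constants: D₁(T₁ − T_b) = D₂(T₂ − T_b).
72.4·(15.0 − T_b) = 16.6·(30.1 − T_b)
T_b = (72.4·15.0 − 16.6·30.1) / (72.4 − 16.6) = 586.34 / 55.8 = 10.508 °C ≈ 10.5 °C.

10.5 °C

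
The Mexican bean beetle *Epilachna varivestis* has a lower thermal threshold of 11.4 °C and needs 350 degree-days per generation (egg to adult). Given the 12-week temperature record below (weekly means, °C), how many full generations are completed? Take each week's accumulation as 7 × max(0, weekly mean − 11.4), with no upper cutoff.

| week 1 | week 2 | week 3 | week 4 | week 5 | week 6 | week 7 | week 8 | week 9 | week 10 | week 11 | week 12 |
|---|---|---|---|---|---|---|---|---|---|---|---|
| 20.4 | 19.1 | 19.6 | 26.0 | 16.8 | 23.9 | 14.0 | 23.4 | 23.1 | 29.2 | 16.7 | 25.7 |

2 generations

Weekly DD (7 × max(0, T̄ − 11.4)): 63.0, 53.9, 57.4, 102.2, 37.8, 87.5, 18.2, 84.0, 81.9, 124.6, 37.1, 100.1.
Season total = 847.7 DD.
Complete generations = ⌊847.7 / 350⌋ = 2.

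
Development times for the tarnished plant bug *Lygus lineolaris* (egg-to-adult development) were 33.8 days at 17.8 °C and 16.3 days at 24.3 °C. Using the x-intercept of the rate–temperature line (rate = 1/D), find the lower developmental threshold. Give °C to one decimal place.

11.7 °C

Under the model K = D·(T − T_b), so D₁·(T₁ − T_b) = D₂·(T₂ − T_b).
33.8·(17.8 − T_b) = 16.3·(24.3 − T_b)
T_b = (33.8·17.8 − 16.3·24.3) / (33.8 − 16.3) = 205.55 / 17.5 = 11.746 °C ≈ 11.7 °C.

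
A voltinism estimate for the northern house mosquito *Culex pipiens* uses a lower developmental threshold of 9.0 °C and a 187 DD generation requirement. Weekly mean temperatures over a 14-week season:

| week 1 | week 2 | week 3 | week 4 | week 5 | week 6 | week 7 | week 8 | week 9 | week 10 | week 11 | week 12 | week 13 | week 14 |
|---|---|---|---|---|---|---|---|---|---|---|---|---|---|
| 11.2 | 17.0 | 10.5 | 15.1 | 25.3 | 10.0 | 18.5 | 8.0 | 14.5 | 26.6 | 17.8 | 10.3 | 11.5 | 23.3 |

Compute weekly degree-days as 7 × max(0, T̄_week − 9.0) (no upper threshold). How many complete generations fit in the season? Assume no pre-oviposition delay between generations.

Weekly DD (7 × max(0, T̄ − 9.0)): 15.4, 56.0, 10.5, 42.7, 114.1, 7.0, 66.5, 0.0, 38.5, 123.2, 61.6, 9.1, 17.5, 100.1.
Season total = 662.2 DD.
Complete generations = ⌊662.2 / 187⌋ = 3.

3 generations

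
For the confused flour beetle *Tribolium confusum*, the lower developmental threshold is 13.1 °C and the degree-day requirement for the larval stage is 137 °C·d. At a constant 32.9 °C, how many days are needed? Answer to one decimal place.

Daily accumulation = 32.9 − 13.1 = 19.8 DD/day.
Duration = 137 / 19.8 = 6.919 ≈ 6.9 days.

6.9 days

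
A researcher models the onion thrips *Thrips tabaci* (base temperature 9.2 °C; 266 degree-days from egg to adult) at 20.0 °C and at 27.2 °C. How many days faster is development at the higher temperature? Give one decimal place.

9.9 days

At 20.0 °C: 266 / (20.0 − 9.2) = 266 / 10.8 = 24.630 d.
At 27.2 °C: 266 / (27.2 − 9.2) = 266 / 18.0 = 14.778 d.
Difference = |24.630 − 14.778| = 9.852 ≈ 9.9 days.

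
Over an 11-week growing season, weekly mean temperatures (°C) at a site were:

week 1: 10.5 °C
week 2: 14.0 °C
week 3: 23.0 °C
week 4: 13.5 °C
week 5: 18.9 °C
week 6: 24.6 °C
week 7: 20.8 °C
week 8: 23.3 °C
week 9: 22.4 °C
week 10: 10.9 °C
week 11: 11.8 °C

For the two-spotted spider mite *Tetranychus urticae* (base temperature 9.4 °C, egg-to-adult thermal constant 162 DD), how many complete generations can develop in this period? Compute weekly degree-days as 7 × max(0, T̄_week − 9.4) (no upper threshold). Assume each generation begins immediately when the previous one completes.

3 generations

Weekly DD (7 × max(0, T̄ − 9.4)): 7.7, 32.2, 95.2, 28.7, 66.5, 106.4, 79.8, 97.3, 91.0, 10.5, 16.8.
Season total = 632.1 DD.
Complete generations = ⌊632.1 / 162⌋ = 3.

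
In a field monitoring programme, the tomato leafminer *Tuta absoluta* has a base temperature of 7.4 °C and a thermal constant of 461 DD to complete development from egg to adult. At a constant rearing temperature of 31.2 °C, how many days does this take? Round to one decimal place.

19.4 days

Daily accumulation = 31.2 − 7.4 = 23.8 DD/day.
Duration = 461 / 23.8 = 19.370 ≈ 19.4 days.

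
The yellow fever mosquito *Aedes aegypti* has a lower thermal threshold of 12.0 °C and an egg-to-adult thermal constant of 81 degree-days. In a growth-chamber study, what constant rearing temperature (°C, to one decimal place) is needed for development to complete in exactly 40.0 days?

Required daily accumulation = 81 / 40.0 = 2.025 DD/day.
T = T_base + 2.025 = 12.0 + 2.025 = 14.025 ≈ 14.0 °C.

14.0 °C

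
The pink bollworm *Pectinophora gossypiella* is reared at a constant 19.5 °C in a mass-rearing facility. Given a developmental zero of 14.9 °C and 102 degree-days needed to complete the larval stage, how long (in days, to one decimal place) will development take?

Daily accumulation = 19.5 − 14.9 = 4.6 DD/day.
Duration = 102 / 4.6 = 22.174 ≈ 22.2 days.

22.2 days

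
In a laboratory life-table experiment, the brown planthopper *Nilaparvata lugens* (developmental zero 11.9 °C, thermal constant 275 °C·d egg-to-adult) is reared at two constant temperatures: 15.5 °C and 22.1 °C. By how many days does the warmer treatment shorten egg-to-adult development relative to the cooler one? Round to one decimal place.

At 15.5 °C: 275 / (15.5 − 11.9) = 275 / 3.6 = 76.389 d.
At 22.1 °C: 275 / (22.1 − 11.9) = 275 / 10.2 = 26.961 d.
Difference = |76.389 − 26.961| = 49.428 ≈ 49.4 days.

49.4 days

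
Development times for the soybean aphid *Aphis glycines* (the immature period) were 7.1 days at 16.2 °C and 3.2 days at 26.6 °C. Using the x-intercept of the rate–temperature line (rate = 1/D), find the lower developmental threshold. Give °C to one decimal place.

Equal thermal constants: D₁(T₁ − T_b) = D₂(T₂ − T_b).
7.1·(16.2 − T_b) = 3.2·(26.6 − T_b)
T_b = (7.1·16.2 − 3.2·26.6) / (7.1 − 3.2) = 29.90 / 3.9 = 7.667 °C ≈ 7.7 °C.

7.7 °C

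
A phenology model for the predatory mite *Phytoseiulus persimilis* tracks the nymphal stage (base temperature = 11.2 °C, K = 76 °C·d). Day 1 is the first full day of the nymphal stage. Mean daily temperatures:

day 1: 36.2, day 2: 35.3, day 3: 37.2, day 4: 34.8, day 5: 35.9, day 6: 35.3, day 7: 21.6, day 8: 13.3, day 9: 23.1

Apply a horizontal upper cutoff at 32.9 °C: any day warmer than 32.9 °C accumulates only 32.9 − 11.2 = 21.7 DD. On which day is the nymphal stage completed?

Daily DD above 11.2 °C (capped at 21.7): 21.7, 21.7, 21.7, 21.7, 21.7, 21.7, 10.4, 2.1, 11.9.
Cumulative: 21.7, 43.4, 65.1, 86.8, 108.5, 130.2, 140.6, 142.7, 154.6.
The total first reaches 76 DD on day 4.

day 4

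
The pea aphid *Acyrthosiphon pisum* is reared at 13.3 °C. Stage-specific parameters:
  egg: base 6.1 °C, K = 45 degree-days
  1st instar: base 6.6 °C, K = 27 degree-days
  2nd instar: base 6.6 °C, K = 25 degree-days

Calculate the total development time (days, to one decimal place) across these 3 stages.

egg: 45 / (13.3 − 6.1) = 45 / 7.2 = 6.250 d.
1st instar: 27 / (13.3 − 6.6) = 27 / 6.7 = 4.030 d.
2nd instar: 25 / (13.3 − 6.6) = 25 / 6.7 = 3.731 d.
Sum = 14.011 ≈ 14.0 days.

14.0 days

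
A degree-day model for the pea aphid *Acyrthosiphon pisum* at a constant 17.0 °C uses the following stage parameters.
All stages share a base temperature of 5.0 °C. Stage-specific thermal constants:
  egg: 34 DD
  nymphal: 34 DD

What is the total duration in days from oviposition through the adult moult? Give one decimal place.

5.7 days

Daily accumulation at 17.0 °C = 17.0 − 5.0 = 12.0 DD/day.
Total K = 34 + 34 = 68 DD.
Total duration = 68 / 12.0 = 5.667 ≈ 5.7 days.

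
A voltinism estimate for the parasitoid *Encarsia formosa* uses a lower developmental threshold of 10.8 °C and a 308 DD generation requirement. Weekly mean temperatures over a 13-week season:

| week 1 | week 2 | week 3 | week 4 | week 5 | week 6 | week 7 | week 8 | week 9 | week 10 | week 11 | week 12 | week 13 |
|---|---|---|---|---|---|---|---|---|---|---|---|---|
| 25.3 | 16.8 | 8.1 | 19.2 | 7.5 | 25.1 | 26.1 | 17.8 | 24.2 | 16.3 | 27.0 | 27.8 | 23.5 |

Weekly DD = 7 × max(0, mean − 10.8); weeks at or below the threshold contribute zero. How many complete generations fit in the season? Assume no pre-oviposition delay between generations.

2 generations

Weekly DD (7 × max(0, T̄ − 10.8)): 101.5, 42.0, 0.0, 58.8, 0.0, 100.1, 107.1, 49.0, 93.8, 38.5, 113.4, 119.0, 88.9.
Season total = 912.1 DD.
Complete generations = ⌊912.1 / 308⌋ = 2.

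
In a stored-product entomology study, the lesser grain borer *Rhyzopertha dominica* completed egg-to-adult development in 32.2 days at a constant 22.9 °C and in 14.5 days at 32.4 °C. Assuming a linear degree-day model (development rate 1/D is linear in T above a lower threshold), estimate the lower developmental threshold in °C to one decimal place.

Equal thermal constants: D₁(T₁ − T_b) = D₂(T₂ − T_b).
32.2·(22.9 − T_b) = 14.5·(32.4 − T_b)
T_b = (32.2·22.9 − 14.5·32.4) / (32.2 − 14.5) = 267.58 / 17.7 = 15.118 °C ≈ 15.1 °C.

15.1 °C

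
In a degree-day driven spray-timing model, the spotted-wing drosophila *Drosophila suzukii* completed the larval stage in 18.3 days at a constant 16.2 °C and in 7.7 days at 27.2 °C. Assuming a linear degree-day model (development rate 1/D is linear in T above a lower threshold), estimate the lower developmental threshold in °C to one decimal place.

8.2 °C

Linear rate model ⇒ the product D·(T − T_b) is constant across temperatures.
18.3·(16.2 − T_b) = 7.7·(27.2 − T_b)
T_b = (18.3·16.2 − 7.7·27.2) / (18.3 − 7.7) = 87.02 / 10.6 = 8.209 °C ≈ 8.2 °C.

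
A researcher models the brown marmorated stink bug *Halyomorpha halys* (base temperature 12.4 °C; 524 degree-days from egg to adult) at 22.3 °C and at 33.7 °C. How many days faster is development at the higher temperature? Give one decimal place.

28.3 days

At 22.3 °C: 524 / (22.3 − 12.4) = 524 / 9.9 = 52.929 d.
At 33.7 °C: 524 / (33.7 − 12.4) = 524 / 21.3 = 24.601 d.
Difference = |52.929 − 24.601| = 28.328 ≈ 28.3 days.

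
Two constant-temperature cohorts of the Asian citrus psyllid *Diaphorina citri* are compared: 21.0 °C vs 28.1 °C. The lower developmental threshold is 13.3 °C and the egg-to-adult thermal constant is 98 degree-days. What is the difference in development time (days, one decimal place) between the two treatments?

At 21.0 °C: 98 / (21.0 − 13.3) = 98 / 7.7 = 12.727 d.
At 28.1 °C: 98 / (28.1 − 13.3) = 98 / 14.8 = 6.622 d.
Difference = |12.727 − 6.622| = 6.106 ≈ 6.1 days.

6.1 days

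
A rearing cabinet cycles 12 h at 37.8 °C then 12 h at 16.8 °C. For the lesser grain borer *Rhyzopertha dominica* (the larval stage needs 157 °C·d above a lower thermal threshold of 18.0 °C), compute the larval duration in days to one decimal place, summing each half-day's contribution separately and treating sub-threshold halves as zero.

15.9 days

Day half: max(0, 37.8 − 18.0) × 0.5 = 19.8 × 0.5 = 9.90 DD.
Night half: max(0, 16.8 − 18.0) × 0.5 = 0.0 × 0.5 = 0.00 DD.
Per 24 h: 9.90 DD/day.
Duration = 157 / 9.90 = 15.859 ≈ 15.9 days.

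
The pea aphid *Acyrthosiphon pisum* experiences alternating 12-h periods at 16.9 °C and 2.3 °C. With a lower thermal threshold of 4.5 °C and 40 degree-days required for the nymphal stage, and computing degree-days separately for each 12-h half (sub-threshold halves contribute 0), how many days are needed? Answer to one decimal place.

6.5 days

Day half: max(0, 16.9 − 4.5) × 0.5 = 12.4 × 0.5 = 6.20 DD.
Night half: max(0, 2.3 − 4.5) × 0.5 = 0.0 × 0.5 = 0.00 DD.
Per 24 h: 6.20 DD/day.
Duration = 40 / 6.20 = 6.452 ≈ 6.5 days.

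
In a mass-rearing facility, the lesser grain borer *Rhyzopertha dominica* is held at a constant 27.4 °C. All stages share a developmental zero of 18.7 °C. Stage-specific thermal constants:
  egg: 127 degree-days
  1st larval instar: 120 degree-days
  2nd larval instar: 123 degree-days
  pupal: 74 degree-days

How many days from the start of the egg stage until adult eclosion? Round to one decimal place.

Daily accumulation at 27.4 °C = 27.4 − 18.7 = 8.7 DD/day.
Total K = 127 + 120 + 123 + 74 = 444 DD.
Total duration = 444 / 8.7 = 51.034 ≈ 51.0 days.

51.0 days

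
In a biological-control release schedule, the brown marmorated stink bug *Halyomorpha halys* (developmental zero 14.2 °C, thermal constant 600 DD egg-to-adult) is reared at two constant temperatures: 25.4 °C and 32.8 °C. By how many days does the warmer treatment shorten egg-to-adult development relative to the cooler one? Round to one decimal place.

21.3 days

At 25.4 °C: 600 / (25.4 − 14.2) = 600 / 11.2 = 53.571 d.
At 32.8 °C: 600 / (32.8 − 14.2) = 600 / 18.6 = 32.258 d.
Difference = |53.571 − 32.258| = 21.313 ≈ 21.3 days.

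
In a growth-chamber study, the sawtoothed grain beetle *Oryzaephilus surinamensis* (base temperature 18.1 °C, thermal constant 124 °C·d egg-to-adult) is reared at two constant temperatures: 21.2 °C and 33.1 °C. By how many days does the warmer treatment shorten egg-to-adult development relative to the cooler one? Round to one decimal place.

31.7 days

At 21.2 °C: 124 / (21.2 − 18.1) = 124 / 3.1 = 40.000 d.
At 33.1 °C: 124 / (33.1 − 18.1) = 124 / 15.0 = 8.267 d.
Difference = |40.000 − 8.267| = 31.733 ≈ 31.7 days.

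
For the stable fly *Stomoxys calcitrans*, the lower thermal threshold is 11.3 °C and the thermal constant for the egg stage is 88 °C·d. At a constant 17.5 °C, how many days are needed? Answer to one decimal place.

Daily accumulation = 17.5 − 11.3 = 6.2 DD/day.
Duration = 88 / 6.2 = 14.194 ≈ 14.2 days.

14.2 days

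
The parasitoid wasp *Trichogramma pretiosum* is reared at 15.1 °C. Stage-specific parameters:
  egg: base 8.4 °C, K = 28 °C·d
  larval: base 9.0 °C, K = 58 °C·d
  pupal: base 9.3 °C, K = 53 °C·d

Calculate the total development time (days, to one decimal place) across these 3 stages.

egg: 28 / (15.1 − 8.4) = 28 / 6.7 = 4.179 d.
larval: 58 / (15.1 − 9.0) = 58 / 6.1 = 9.508 d.
pupal: 53 / (15.1 − 9.3) = 53 / 5.8 = 9.138 d.
Sum = 22.825 ≈ 22.8 days.

22.8 days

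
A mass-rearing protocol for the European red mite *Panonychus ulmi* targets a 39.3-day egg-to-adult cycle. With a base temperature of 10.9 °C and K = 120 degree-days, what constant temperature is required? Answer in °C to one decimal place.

14.0 °C

Required daily accumulation = 120 / 39.3 = 3.053 DD/day.
T = T_base + 3.053 = 10.9 + 3.053 = 13.953 ≈ 14.0 °C.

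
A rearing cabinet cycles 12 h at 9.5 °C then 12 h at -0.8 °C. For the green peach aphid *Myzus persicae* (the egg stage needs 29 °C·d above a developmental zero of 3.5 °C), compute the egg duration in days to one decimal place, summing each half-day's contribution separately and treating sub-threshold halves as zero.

Day half: max(0, 9.5 − 3.5) × 0.5 = 6.0 × 0.5 = 3.00 DD.
Night half: max(0, -0.8 − 3.5) × 0.5 = 0.0 × 0.5 = 0.00 DD.
Per 24 h: 3.00 DD/day.
Duration = 29 / 3.00 = 9.667 ≈ 9.7 days.

9.7 days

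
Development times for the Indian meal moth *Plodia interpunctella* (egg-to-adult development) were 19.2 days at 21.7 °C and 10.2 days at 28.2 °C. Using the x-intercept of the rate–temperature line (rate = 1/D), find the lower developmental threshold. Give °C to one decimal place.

14.3 °C

Under the model K = D·(T − T_b), so D₁·(T₁ − T_b) = D₂·(T₂ − T_b).
19.2·(21.7 − T_b) = 10.2·(28.2 − T_b)
T_b = (19.2·21.7 − 10.2·28.2) / (19.2 − 10.2) = 129.00 / 9.0 = 14.333 °C ≈ 14.3 °C.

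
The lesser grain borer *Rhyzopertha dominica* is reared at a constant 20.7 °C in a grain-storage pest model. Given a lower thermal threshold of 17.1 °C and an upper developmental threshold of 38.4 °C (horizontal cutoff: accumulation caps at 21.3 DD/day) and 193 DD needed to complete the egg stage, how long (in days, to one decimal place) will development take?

Daily accumulation = 20.7 − 17.1 = 3.6 DD/day.
Duration = 193 / 3.6 = 53.611 ≈ 53.6 days.

53.6 days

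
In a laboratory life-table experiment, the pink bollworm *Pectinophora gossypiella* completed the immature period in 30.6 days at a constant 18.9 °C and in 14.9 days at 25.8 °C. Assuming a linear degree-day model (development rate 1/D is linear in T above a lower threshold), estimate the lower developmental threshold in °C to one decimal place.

Linear rate model ⇒ the product D·(T − T_b) is constant across temperatures.
30.6·(18.9 − T_b) = 14.9·(25.8 − T_b)
T_b = (30.6·18.9 − 14.9·25.8) / (30.6 − 14.9) = 193.92 / 15.7 = 12.352 °C ≈ 12.4 °C.

12.4 °C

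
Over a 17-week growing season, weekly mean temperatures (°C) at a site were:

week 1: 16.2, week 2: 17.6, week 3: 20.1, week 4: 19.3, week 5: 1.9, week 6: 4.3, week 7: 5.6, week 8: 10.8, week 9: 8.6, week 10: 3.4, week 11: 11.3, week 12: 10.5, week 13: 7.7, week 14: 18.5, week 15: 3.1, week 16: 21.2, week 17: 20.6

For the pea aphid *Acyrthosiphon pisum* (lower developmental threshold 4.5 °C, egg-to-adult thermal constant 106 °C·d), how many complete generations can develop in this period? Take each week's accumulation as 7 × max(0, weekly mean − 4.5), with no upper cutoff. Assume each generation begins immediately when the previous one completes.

Weekly DD (7 × max(0, T̄ − 4.5)): 81.9, 91.7, 109.2, 103.6, 0.0, 0.0, 7.7, 44.1, 28.7, 0.0, 47.6, 42.0, 22.4, 98.0, 0.0, 116.9, 112.7.
Season total = 906.5 DD.
Complete generations = ⌊906.5 / 106⌋ = 8.

8 generations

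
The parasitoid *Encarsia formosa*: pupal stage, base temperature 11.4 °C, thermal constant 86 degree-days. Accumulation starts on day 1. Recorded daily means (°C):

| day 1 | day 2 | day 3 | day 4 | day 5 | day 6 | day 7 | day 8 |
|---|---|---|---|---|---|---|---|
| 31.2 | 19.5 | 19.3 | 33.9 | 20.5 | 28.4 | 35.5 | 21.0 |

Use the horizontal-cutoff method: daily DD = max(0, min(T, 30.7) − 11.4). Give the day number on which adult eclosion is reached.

day 7

Daily DD above 11.4 °C (capped at 19.3): 19.3, 8.1, 7.9, 19.3, 9.1, 17.0, 19.3, 9.6.
Cumulative: 19.3, 27.4, 35.3, 54.6, 63.7, 80.7, 100.0, 109.6.
The total first reaches 86 DD on day 7.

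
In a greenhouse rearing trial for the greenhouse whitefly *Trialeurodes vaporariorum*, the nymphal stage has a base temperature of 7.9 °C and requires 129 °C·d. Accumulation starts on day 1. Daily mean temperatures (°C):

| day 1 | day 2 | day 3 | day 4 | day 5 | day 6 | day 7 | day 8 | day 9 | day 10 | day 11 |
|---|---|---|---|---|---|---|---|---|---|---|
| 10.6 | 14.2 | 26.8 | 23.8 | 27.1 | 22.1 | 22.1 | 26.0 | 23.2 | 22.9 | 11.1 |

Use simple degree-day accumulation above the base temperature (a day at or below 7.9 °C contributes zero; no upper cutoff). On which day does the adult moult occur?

day 10

Daily DD above 7.9 °C: 2.7, 6.3, 18.9, 15.9, 19.2, 14.2, 14.2, 18.1, 15.3, 15.0, 3.2.
Cumulative: 2.7, 9.0, 27.9, 43.8, 63.0, 77.2, 91.4, 109.5, 124.8, 139.8, 143.0.
The total first reaches 129 DD on day 10.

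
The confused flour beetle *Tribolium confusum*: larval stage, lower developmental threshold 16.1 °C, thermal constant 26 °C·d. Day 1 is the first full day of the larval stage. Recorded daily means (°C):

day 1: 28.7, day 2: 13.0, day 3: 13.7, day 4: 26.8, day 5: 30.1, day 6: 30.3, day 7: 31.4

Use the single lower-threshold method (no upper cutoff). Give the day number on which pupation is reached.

Daily DD above 16.1 °C: 12.6, 0.0, 0.0, 10.7, 14.0, 14.2, 15.3.
Cumulative: 12.6, 12.6, 12.6, 23.3, 37.3, 51.5, 66.8.
The total first reaches 26 DD on day 5.

day 5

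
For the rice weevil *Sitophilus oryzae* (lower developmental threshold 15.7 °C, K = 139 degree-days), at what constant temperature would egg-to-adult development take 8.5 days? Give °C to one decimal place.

32.1 °C

Required daily accumulation = 139 / 8.5 = 16.353 DD/day.
T = T_base + 16.353 = 15.7 + 16.353 = 32.053 ≈ 32.1 °C.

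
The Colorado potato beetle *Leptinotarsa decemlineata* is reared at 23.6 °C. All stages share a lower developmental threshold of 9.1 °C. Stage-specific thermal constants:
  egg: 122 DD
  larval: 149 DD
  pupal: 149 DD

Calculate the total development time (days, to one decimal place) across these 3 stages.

Daily accumulation at 23.6 °C = 23.6 − 9.1 = 14.5 DD/day.
Total K = 122 + 149 + 149 = 420 DD.
Total duration = 420 / 14.5 = 28.966 ≈ 29.0 days.

29.0 days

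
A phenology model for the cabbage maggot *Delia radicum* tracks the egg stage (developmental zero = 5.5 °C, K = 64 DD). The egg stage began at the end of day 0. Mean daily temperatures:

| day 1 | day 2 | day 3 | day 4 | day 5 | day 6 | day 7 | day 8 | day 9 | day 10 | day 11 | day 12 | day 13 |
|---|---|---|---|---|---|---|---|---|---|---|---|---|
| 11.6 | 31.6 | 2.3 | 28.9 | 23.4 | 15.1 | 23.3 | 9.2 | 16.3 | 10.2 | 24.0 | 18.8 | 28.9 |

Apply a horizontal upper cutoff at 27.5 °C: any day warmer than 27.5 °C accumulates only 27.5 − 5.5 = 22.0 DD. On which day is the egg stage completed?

day 5

Daily DD above 5.5 °C (capped at 22.0): 6.1, 22.0, 0.0, 22.0, 17.9, 9.6, 17.8, 3.7, 10.8, 4.7, 18.5, 13.3, 22.0.
Cumulative: 6.1, 28.1, 28.1, 50.1, 68.0, 77.6, 95.4, 99.1, 109.9, 114.6, 133.1, 146.4, 168.4.
The total first reaches 64 DD on day 5.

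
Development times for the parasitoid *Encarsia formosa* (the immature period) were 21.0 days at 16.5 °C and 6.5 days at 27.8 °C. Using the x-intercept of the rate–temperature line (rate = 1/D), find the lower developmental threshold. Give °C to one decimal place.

11.4 °C

Linear rate model ⇒ the product D·(T − T_b) is constant across temperatures.
21.0·(16.5 − T_b) = 6.5·(27.8 − T_b)
T_b = (21.0·16.5 − 6.5·27.8) / (21.0 − 6.5) = 165.80 / 14.5 = 11.434 °C ≈ 11.4 °C.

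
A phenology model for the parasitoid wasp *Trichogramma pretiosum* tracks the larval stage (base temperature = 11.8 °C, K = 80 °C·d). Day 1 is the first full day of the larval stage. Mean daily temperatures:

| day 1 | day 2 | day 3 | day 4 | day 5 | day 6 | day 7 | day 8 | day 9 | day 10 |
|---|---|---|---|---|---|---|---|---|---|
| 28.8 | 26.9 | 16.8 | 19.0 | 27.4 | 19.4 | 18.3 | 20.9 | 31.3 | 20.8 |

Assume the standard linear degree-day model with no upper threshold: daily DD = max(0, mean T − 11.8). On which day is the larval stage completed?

Daily DD above 11.8 °C: 17.0, 15.1, 5.0, 7.2, 15.6, 7.6, 6.5, 9.1, 19.5, 9.0.
Cumulative: 17.0, 32.1, 37.1, 44.3, 59.9, 67.5, 74.0, 83.1, 102.6, 111.6.
The total first reaches 80 DD on day 8.

day 8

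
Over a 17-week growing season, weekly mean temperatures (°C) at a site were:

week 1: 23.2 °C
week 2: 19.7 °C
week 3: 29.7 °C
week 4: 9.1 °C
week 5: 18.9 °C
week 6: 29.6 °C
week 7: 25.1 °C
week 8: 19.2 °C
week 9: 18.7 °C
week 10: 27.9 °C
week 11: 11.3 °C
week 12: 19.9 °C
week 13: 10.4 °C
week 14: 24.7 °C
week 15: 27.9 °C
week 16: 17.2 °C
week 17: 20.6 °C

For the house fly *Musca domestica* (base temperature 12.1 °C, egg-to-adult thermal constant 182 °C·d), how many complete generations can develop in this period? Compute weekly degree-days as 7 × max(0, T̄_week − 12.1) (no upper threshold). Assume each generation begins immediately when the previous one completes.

5 generations

Weekly DD (7 × max(0, T̄ − 12.1)): 77.7, 53.2, 123.2, 0.0, 47.6, 122.5, 91.0, 49.7, 46.2, 110.6, 0.0, 54.6, 0.0, 88.2, 110.6, 35.7, 59.5.
Season total = 1070.3 DD.
Complete generations = ⌊1070.3 / 182⌋ = 5.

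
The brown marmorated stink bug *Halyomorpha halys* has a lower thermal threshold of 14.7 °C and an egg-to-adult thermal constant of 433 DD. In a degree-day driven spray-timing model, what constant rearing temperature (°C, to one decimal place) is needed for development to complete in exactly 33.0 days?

Required daily accumulation = 433 / 33.0 = 13.121 DD/day.
T = T_base + 13.121 = 14.7 + 13.121 = 27.821 ≈ 27.8 °C.

27.8 °C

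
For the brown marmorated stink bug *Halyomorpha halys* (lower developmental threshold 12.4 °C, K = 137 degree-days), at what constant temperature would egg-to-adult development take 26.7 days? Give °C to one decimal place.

Required daily accumulation = 137 / 26.7 = 5.131 DD/day.
T = T_base + 5.131 = 12.4 + 5.131 = 17.531 ≈ 17.5 °C.

17.5 °C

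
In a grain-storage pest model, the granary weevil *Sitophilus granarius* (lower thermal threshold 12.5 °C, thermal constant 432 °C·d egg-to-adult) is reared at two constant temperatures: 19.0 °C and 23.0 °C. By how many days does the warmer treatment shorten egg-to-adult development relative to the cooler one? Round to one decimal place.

25.3 days

At 19.0 °C: 432 / (19.0 − 12.5) = 432 / 6.5 = 66.462 d.
At 23.0 °C: 432 / (23.0 − 12.5) = 432 / 10.5 = 41.143 d.
Difference = |66.462 − 41.143| = 25.319 ≈ 25.3 days.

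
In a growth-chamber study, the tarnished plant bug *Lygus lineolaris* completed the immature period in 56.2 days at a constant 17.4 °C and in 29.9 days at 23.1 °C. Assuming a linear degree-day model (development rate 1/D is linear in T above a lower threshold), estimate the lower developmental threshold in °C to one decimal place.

Under the model K = D·(T − T_b), so D₁·(T₁ − T_b) = D₂·(T₂ − T_b).
56.2·(17.4 − T_b) = 29.9·(23.1 − T_b)
T_b = (56.2·17.4 − 29.9·23.1) / (56.2 − 29.9) = 287.19 / 26.3 = 10.920 °C ≈ 10.9 °C.

10.9 °C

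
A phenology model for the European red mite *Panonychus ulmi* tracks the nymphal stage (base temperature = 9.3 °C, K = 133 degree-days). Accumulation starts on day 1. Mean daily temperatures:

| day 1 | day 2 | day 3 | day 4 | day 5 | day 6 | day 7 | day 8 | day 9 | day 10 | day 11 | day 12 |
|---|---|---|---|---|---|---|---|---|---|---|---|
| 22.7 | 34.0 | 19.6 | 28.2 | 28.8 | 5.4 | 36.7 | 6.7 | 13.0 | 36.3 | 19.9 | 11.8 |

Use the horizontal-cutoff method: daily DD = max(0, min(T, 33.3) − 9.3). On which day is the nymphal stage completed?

Daily DD above 9.3 °C (capped at 24.0): 13.4, 24.0, 10.3, 18.9, 19.5, 0.0, 24.0, 0.0, 3.7, 24.0, 10.6, 2.5.
Cumulative: 13.4, 37.4, 47.7, 66.6, 86.1, 86.1, 110.1, 110.1, 113.8, 137.8, 148.4, 150.9.
The total first reaches 133 DD on day 10.

day 10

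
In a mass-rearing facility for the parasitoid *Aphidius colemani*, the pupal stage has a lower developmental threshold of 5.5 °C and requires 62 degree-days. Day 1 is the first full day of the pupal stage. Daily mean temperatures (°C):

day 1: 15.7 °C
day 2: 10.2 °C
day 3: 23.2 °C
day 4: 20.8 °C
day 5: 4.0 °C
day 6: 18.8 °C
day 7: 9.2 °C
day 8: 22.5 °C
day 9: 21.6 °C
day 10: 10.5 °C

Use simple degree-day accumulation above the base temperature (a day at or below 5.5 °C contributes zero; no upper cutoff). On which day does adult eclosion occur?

Daily DD above 5.5 °C: 10.2, 4.7, 17.7, 15.3, 0.0, 13.3, 3.7, 17.0, 16.1, 5.0.
Cumulative: 10.2, 14.9, 32.6, 47.9, 47.9, 61.2, 64.9, 81.9, 98.0, 103.0.
The total first reaches 62 DD on day 7.

day 7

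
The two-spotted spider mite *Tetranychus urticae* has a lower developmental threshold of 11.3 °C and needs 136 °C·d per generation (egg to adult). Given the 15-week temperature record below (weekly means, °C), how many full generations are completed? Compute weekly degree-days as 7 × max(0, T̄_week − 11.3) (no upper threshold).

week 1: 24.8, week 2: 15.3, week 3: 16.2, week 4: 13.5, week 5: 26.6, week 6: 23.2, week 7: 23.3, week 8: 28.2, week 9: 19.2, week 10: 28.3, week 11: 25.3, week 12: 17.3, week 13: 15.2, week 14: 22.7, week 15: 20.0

7 generations

Weekly DD (7 × max(0, T̄ − 11.3)): 94.5, 28.0, 34.3, 15.4, 107.1, 83.3, 84.0, 118.3, 55.3, 119.0, 98.0, 42.0, 27.3, 79.8, 60.9.
Season total = 1047.2 DD.
Complete generations = ⌊1047.2 / 136⌋ = 7.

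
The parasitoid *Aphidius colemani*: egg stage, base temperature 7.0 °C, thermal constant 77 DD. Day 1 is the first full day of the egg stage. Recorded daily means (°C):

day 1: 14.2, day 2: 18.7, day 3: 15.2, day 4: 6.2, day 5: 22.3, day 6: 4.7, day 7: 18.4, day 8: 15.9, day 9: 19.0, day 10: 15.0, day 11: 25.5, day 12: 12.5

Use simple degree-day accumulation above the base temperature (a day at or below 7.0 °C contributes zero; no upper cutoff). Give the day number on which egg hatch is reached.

Daily DD above 7.0 °C: 7.2, 11.7, 8.2, 0.0, 15.3, 0.0, 11.4, 8.9, 12.0, 8.0, 18.5, 5.5.
Cumulative: 7.2, 18.9, 27.1, 27.1, 42.4, 42.4, 53.8, 62.7, 74.7, 82.7, 101.2, 106.7.
The total first reaches 77 DD on day 10.

day 10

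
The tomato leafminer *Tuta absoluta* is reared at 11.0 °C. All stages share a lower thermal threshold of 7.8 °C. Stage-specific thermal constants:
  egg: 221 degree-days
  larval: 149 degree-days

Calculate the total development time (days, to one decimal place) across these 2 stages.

115.6 days

Daily accumulation at 11.0 °C = 11.0 − 7.8 = 3.2 DD/day.
Total K = 221 + 149 = 370 DD.
Total duration = 370 / 3.2 = 115.625 ≈ 115.6 days.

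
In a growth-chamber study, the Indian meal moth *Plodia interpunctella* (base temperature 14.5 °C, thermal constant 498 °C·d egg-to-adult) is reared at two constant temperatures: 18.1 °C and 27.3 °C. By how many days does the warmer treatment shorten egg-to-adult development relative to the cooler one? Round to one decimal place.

At 18.1 °C: 498 / (18.1 − 14.5) = 498 / 3.6 = 138.333 d.
At 27.3 °C: 498 / (27.3 − 14.5) = 498 / 12.8 = 38.906 d.
Difference = |138.333 − 38.906| = 99.427 ≈ 99.4 days.

99.4 days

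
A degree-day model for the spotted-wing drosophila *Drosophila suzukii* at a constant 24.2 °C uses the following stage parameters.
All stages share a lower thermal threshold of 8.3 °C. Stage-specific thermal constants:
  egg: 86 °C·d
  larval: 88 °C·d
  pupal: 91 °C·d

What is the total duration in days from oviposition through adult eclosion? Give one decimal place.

16.7 days

Daily accumulation at 24.2 °C = 24.2 − 8.3 = 15.9 DD/day.
Total K = 86 + 88 + 91 = 265 DD.
Total duration = 265 / 15.9 = 16.667 ≈ 16.7 days.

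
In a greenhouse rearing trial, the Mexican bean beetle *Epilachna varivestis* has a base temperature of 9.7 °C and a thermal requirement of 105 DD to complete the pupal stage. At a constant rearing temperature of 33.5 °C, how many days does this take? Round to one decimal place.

4.4 days

Daily accumulation = 33.5 − 9.7 = 23.8 DD/day.
Duration = 105 / 23.8 = 4.412 ≈ 4.4 days.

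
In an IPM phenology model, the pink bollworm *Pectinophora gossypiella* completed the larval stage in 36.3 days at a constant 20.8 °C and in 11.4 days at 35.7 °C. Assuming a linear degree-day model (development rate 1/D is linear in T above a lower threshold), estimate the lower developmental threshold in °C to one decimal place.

Under the model K = D·(T − T_b), so D₁·(T₁ − T_b) = D₂·(T₂ − T_b).
36.3·(20.8 − T_b) = 11.4·(35.7 − T_b)
T_b = (36.3·20.8 − 11.4·35.7) / (36.3 − 11.4) = 348.06 / 24.9 = 13.978 °C ≈ 14.0 °C.

14.0 °C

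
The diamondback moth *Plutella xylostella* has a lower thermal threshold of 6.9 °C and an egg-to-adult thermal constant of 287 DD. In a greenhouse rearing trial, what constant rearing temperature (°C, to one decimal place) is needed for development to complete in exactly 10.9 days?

Required daily accumulation = 287 / 10.9 = 26.330 DD/day.
T = T_base + 26.330 = 6.9 + 26.330 = 33.230 ≈ 33.2 °C.

33.2 °C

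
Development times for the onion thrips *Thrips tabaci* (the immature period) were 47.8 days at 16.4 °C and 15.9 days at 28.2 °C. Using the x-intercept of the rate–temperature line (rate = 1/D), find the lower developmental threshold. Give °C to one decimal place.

Equal thermal constants: D₁(T₁ − T_b) = D₂(T₂ − T_b).
47.8·(16.4 − T_b) = 15.9·(28.2 − T_b)
T_b = (47.8·16.4 − 15.9·28.2) / (47.8 − 15.9) = 335.54 / 31.9 = 10.518 °C ≈ 10.5 °C.

10.5 °C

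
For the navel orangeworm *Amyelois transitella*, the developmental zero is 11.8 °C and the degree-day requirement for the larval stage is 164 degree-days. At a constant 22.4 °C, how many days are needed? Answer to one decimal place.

Daily accumulation = 22.4 − 11.8 = 10.6 DD/day.
Duration = 164 / 10.6 = 15.472 ≈ 15.5 days.

15.5 days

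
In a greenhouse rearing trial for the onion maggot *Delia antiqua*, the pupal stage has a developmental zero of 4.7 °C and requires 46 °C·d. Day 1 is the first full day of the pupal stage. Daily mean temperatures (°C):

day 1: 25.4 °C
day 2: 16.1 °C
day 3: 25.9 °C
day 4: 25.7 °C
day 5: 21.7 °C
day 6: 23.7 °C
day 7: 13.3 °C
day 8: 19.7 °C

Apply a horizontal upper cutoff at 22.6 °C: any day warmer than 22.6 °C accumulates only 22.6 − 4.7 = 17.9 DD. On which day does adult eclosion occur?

day 3

Daily DD above 4.7 °C (capped at 17.9): 17.9, 11.4, 17.9, 17.9, 17.0, 17.9, 8.6, 15.0.
Cumulative: 17.9, 29.3, 47.2, 65.1, 82.1, 100.0, 108.6, 123.6.
The total first reaches 46 DD on day 3.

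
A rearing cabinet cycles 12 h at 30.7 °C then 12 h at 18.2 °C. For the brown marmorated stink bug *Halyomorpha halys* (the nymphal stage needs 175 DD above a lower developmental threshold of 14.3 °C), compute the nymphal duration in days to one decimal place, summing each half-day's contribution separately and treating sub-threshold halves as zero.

17.2 days

Day half: max(0, 30.7 − 14.3) × 0.5 = 16.4 × 0.5 = 8.20 DD.
Night half: max(0, 18.2 − 14.3) × 0.5 = 3.9 × 0.5 = 1.95 DD.
Per 24 h: 10.15 DD/day.
Duration = 175 / 10.15 = 17.241 ≈ 17.2 days.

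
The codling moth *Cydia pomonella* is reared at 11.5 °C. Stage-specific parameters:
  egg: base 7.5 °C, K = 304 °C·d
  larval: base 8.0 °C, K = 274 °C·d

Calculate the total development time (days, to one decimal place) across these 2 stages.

154.3 days

egg: 304 / (11.5 − 7.5) = 304 / 4.0 = 76.000 d.
larval: 274 / (11.5 − 8.0) = 274 / 3.5 = 78.286 d.
Sum = 154.286 ≈ 154.3 days.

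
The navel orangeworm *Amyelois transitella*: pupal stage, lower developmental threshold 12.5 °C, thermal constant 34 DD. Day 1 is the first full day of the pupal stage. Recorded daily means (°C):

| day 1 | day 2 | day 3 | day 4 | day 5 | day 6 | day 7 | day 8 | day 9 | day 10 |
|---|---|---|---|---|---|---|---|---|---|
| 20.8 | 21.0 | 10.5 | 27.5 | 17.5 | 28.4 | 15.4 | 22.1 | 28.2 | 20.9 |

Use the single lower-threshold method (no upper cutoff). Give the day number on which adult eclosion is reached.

day 5

Daily DD above 12.5 °C: 8.3, 8.5, 0.0, 15.0, 5.0, 15.9, 2.9, 9.6, 15.7, 8.4.
Cumulative: 8.3, 16.8, 16.8, 31.8, 36.8, 52.7, 55.6, 65.2, 80.9, 89.3.
The total first reaches 34 DD on day 5.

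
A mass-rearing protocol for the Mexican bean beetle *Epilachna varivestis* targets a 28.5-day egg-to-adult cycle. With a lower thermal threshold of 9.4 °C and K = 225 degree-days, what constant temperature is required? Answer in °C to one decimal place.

17.3 °C

Required daily accumulation = 225 / 28.5 = 7.895 DD/day.
T = T_base + 7.895 = 9.4 + 7.895 = 17.295 ≈ 17.3 °C.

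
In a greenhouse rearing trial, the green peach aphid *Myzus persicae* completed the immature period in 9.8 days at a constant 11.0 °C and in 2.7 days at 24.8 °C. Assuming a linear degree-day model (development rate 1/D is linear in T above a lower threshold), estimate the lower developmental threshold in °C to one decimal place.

5.8 °C

Linear rate model ⇒ the product D·(T − T_b) is constant across temperatures.
9.8·(11.0 − T_b) = 2.7·(24.8 − T_b)
T_b = (9.8·11.0 − 2.7·24.8) / (9.8 − 2.7) = 40.84 / 7.1 = 5.752 °C ≈ 5.8 °C.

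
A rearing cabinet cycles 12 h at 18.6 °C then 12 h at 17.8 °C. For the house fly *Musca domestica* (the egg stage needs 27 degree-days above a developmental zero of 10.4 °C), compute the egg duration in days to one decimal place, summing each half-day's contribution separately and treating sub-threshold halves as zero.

3.5 days

Day half: max(0, 18.6 − 10.4) × 0.5 = 8.2 × 0.5 = 4.10 DD.
Night half: max(0, 17.8 − 10.4) × 0.5 = 7.4 × 0.5 = 3.70 DD.
Per 24 h: 7.80 DD/day.
Duration = 27 / 7.80 = 3.462 ≈ 3.5 days.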